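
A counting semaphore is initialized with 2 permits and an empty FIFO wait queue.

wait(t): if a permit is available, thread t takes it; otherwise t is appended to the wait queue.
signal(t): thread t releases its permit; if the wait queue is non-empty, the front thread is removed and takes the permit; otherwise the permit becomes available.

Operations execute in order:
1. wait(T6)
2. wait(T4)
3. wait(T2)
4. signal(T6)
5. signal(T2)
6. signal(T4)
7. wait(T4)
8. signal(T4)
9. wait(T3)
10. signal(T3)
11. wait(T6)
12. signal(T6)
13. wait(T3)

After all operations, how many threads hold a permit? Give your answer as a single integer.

Answer: 1

Derivation:
Step 1: wait(T6) -> count=1 queue=[] holders={T6}
Step 2: wait(T4) -> count=0 queue=[] holders={T4,T6}
Step 3: wait(T2) -> count=0 queue=[T2] holders={T4,T6}
Step 4: signal(T6) -> count=0 queue=[] holders={T2,T4}
Step 5: signal(T2) -> count=1 queue=[] holders={T4}
Step 6: signal(T4) -> count=2 queue=[] holders={none}
Step 7: wait(T4) -> count=1 queue=[] holders={T4}
Step 8: signal(T4) -> count=2 queue=[] holders={none}
Step 9: wait(T3) -> count=1 queue=[] holders={T3}
Step 10: signal(T3) -> count=2 queue=[] holders={none}
Step 11: wait(T6) -> count=1 queue=[] holders={T6}
Step 12: signal(T6) -> count=2 queue=[] holders={none}
Step 13: wait(T3) -> count=1 queue=[] holders={T3}
Final holders: {T3} -> 1 thread(s)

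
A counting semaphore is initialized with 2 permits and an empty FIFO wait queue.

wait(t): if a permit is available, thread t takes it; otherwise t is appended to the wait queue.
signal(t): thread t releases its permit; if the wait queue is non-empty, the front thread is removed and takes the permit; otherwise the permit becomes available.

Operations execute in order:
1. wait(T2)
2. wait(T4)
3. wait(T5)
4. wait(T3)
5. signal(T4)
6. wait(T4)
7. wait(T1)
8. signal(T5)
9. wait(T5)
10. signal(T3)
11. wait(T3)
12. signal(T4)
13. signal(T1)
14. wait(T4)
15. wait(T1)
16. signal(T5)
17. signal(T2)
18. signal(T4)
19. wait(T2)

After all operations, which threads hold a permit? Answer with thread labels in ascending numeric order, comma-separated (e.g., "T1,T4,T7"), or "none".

Answer: T1,T3

Derivation:
Step 1: wait(T2) -> count=1 queue=[] holders={T2}
Step 2: wait(T4) -> count=0 queue=[] holders={T2,T4}
Step 3: wait(T5) -> count=0 queue=[T5] holders={T2,T4}
Step 4: wait(T3) -> count=0 queue=[T5,T3] holders={T2,T4}
Step 5: signal(T4) -> count=0 queue=[T3] holders={T2,T5}
Step 6: wait(T4) -> count=0 queue=[T3,T4] holders={T2,T5}
Step 7: wait(T1) -> count=0 queue=[T3,T4,T1] holders={T2,T5}
Step 8: signal(T5) -> count=0 queue=[T4,T1] holders={T2,T3}
Step 9: wait(T5) -> count=0 queue=[T4,T1,T5] holders={T2,T3}
Step 10: signal(T3) -> count=0 queue=[T1,T5] holders={T2,T4}
Step 11: wait(T3) -> count=0 queue=[T1,T5,T3] holders={T2,T4}
Step 12: signal(T4) -> count=0 queue=[T5,T3] holders={T1,T2}
Step 13: signal(T1) -> count=0 queue=[T3] holders={T2,T5}
Step 14: wait(T4) -> count=0 queue=[T3,T4] holders={T2,T5}
Step 15: wait(T1) -> count=0 queue=[T3,T4,T1] holders={T2,T5}
Step 16: signal(T5) -> count=0 queue=[T4,T1] holders={T2,T3}
Step 17: signal(T2) -> count=0 queue=[T1] holders={T3,T4}
Step 18: signal(T4) -> count=0 queue=[] holders={T1,T3}
Step 19: wait(T2) -> count=0 queue=[T2] holders={T1,T3}
Final holders: T1,T3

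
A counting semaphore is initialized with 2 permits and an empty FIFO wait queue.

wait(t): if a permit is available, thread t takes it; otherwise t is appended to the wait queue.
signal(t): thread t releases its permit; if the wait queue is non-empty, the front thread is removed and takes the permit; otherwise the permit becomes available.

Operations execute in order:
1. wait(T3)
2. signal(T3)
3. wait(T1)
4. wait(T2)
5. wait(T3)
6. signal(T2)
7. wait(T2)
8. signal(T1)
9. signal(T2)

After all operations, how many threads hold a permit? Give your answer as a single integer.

Step 1: wait(T3) -> count=1 queue=[] holders={T3}
Step 2: signal(T3) -> count=2 queue=[] holders={none}
Step 3: wait(T1) -> count=1 queue=[] holders={T1}
Step 4: wait(T2) -> count=0 queue=[] holders={T1,T2}
Step 5: wait(T3) -> count=0 queue=[T3] holders={T1,T2}
Step 6: signal(T2) -> count=0 queue=[] holders={T1,T3}
Step 7: wait(T2) -> count=0 queue=[T2] holders={T1,T3}
Step 8: signal(T1) -> count=0 queue=[] holders={T2,T3}
Step 9: signal(T2) -> count=1 queue=[] holders={T3}
Final holders: {T3} -> 1 thread(s)

Answer: 1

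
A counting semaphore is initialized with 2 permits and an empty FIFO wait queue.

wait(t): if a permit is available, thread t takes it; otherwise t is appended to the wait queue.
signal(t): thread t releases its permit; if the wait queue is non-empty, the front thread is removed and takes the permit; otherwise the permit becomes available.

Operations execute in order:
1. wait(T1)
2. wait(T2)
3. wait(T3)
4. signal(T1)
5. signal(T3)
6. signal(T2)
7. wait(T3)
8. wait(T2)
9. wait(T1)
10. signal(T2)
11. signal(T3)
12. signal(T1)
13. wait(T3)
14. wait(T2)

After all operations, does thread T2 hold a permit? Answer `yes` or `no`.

Answer: yes

Derivation:
Step 1: wait(T1) -> count=1 queue=[] holders={T1}
Step 2: wait(T2) -> count=0 queue=[] holders={T1,T2}
Step 3: wait(T3) -> count=0 queue=[T3] holders={T1,T2}
Step 4: signal(T1) -> count=0 queue=[] holders={T2,T3}
Step 5: signal(T3) -> count=1 queue=[] holders={T2}
Step 6: signal(T2) -> count=2 queue=[] holders={none}
Step 7: wait(T3) -> count=1 queue=[] holders={T3}
Step 8: wait(T2) -> count=0 queue=[] holders={T2,T3}
Step 9: wait(T1) -> count=0 queue=[T1] holders={T2,T3}
Step 10: signal(T2) -> count=0 queue=[] holders={T1,T3}
Step 11: signal(T3) -> count=1 queue=[] holders={T1}
Step 12: signal(T1) -> count=2 queue=[] holders={none}
Step 13: wait(T3) -> count=1 queue=[] holders={T3}
Step 14: wait(T2) -> count=0 queue=[] holders={T2,T3}
Final holders: {T2,T3} -> T2 in holders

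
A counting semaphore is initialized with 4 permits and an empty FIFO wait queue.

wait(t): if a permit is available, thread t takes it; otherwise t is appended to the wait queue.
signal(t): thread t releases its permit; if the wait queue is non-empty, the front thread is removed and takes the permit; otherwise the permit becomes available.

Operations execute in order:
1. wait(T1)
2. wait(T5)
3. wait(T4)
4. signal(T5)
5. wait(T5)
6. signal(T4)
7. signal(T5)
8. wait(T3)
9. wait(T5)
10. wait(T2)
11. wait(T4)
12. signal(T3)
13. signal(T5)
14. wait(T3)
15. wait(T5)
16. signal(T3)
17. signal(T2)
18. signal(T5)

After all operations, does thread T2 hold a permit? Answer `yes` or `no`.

Step 1: wait(T1) -> count=3 queue=[] holders={T1}
Step 2: wait(T5) -> count=2 queue=[] holders={T1,T5}
Step 3: wait(T4) -> count=1 queue=[] holders={T1,T4,T5}
Step 4: signal(T5) -> count=2 queue=[] holders={T1,T4}
Step 5: wait(T5) -> count=1 queue=[] holders={T1,T4,T5}
Step 6: signal(T4) -> count=2 queue=[] holders={T1,T5}
Step 7: signal(T5) -> count=3 queue=[] holders={T1}
Step 8: wait(T3) -> count=2 queue=[] holders={T1,T3}
Step 9: wait(T5) -> count=1 queue=[] holders={T1,T3,T5}
Step 10: wait(T2) -> count=0 queue=[] holders={T1,T2,T3,T5}
Step 11: wait(T4) -> count=0 queue=[T4] holders={T1,T2,T3,T5}
Step 12: signal(T3) -> count=0 queue=[] holders={T1,T2,T4,T5}
Step 13: signal(T5) -> count=1 queue=[] holders={T1,T2,T4}
Step 14: wait(T3) -> count=0 queue=[] holders={T1,T2,T3,T4}
Step 15: wait(T5) -> count=0 queue=[T5] holders={T1,T2,T3,T4}
Step 16: signal(T3) -> count=0 queue=[] holders={T1,T2,T4,T5}
Step 17: signal(T2) -> count=1 queue=[] holders={T1,T4,T5}
Step 18: signal(T5) -> count=2 queue=[] holders={T1,T4}
Final holders: {T1,T4} -> T2 not in holders

Answer: no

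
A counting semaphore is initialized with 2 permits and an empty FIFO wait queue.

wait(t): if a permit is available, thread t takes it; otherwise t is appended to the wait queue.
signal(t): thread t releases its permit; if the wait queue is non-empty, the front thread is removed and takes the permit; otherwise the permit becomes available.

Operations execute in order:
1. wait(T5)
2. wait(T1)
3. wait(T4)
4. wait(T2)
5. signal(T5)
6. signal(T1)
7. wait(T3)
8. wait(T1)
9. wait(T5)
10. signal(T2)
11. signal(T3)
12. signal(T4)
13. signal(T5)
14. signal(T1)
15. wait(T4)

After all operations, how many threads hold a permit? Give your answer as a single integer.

Step 1: wait(T5) -> count=1 queue=[] holders={T5}
Step 2: wait(T1) -> count=0 queue=[] holders={T1,T5}
Step 3: wait(T4) -> count=0 queue=[T4] holders={T1,T5}
Step 4: wait(T2) -> count=0 queue=[T4,T2] holders={T1,T5}
Step 5: signal(T5) -> count=0 queue=[T2] holders={T1,T4}
Step 6: signal(T1) -> count=0 queue=[] holders={T2,T4}
Step 7: wait(T3) -> count=0 queue=[T3] holders={T2,T4}
Step 8: wait(T1) -> count=0 queue=[T3,T1] holders={T2,T4}
Step 9: wait(T5) -> count=0 queue=[T3,T1,T5] holders={T2,T4}
Step 10: signal(T2) -> count=0 queue=[T1,T5] holders={T3,T4}
Step 11: signal(T3) -> count=0 queue=[T5] holders={T1,T4}
Step 12: signal(T4) -> count=0 queue=[] holders={T1,T5}
Step 13: signal(T5) -> count=1 queue=[] holders={T1}
Step 14: signal(T1) -> count=2 queue=[] holders={none}
Step 15: wait(T4) -> count=1 queue=[] holders={T4}
Final holders: {T4} -> 1 thread(s)

Answer: 1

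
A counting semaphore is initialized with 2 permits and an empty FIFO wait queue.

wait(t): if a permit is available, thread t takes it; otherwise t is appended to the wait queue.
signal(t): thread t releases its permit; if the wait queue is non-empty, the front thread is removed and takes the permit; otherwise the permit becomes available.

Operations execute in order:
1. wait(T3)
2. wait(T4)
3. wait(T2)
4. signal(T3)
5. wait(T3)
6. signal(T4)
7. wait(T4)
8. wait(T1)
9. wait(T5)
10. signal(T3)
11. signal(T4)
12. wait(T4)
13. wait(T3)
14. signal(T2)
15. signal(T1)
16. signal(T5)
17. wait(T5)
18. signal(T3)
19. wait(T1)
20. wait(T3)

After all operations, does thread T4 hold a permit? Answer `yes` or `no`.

Step 1: wait(T3) -> count=1 queue=[] holders={T3}
Step 2: wait(T4) -> count=0 queue=[] holders={T3,T4}
Step 3: wait(T2) -> count=0 queue=[T2] holders={T3,T4}
Step 4: signal(T3) -> count=0 queue=[] holders={T2,T4}
Step 5: wait(T3) -> count=0 queue=[T3] holders={T2,T4}
Step 6: signal(T4) -> count=0 queue=[] holders={T2,T3}
Step 7: wait(T4) -> count=0 queue=[T4] holders={T2,T3}
Step 8: wait(T1) -> count=0 queue=[T4,T1] holders={T2,T3}
Step 9: wait(T5) -> count=0 queue=[T4,T1,T5] holders={T2,T3}
Step 10: signal(T3) -> count=0 queue=[T1,T5] holders={T2,T4}
Step 11: signal(T4) -> count=0 queue=[T5] holders={T1,T2}
Step 12: wait(T4) -> count=0 queue=[T5,T4] holders={T1,T2}
Step 13: wait(T3) -> count=0 queue=[T5,T4,T3] holders={T1,T2}
Step 14: signal(T2) -> count=0 queue=[T4,T3] holders={T1,T5}
Step 15: signal(T1) -> count=0 queue=[T3] holders={T4,T5}
Step 16: signal(T5) -> count=0 queue=[] holders={T3,T4}
Step 17: wait(T5) -> count=0 queue=[T5] holders={T3,T4}
Step 18: signal(T3) -> count=0 queue=[] holders={T4,T5}
Step 19: wait(T1) -> count=0 queue=[T1] holders={T4,T5}
Step 20: wait(T3) -> count=0 queue=[T1,T3] holders={T4,T5}
Final holders: {T4,T5} -> T4 in holders

Answer: yes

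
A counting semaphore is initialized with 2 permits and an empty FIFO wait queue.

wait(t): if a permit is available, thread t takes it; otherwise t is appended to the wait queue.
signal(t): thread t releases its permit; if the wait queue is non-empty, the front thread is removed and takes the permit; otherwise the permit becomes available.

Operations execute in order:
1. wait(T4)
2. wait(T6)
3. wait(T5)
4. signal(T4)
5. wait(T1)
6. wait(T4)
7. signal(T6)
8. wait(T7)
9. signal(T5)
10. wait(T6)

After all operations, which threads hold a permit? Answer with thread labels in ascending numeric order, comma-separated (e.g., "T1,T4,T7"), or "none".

Answer: T1,T4

Derivation:
Step 1: wait(T4) -> count=1 queue=[] holders={T4}
Step 2: wait(T6) -> count=0 queue=[] holders={T4,T6}
Step 3: wait(T5) -> count=0 queue=[T5] holders={T4,T6}
Step 4: signal(T4) -> count=0 queue=[] holders={T5,T6}
Step 5: wait(T1) -> count=0 queue=[T1] holders={T5,T6}
Step 6: wait(T4) -> count=0 queue=[T1,T4] holders={T5,T6}
Step 7: signal(T6) -> count=0 queue=[T4] holders={T1,T5}
Step 8: wait(T7) -> count=0 queue=[T4,T7] holders={T1,T5}
Step 9: signal(T5) -> count=0 queue=[T7] holders={T1,T4}
Step 10: wait(T6) -> count=0 queue=[T7,T6] holders={T1,T4}
Final holders: T1,T4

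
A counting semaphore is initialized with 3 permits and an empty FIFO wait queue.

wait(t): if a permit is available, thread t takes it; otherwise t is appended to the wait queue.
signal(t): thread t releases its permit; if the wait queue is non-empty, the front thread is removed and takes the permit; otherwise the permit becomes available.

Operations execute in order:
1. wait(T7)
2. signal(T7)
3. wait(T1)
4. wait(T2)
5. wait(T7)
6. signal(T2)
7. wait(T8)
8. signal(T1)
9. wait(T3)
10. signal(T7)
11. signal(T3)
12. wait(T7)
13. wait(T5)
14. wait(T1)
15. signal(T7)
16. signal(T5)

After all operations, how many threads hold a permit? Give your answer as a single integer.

Step 1: wait(T7) -> count=2 queue=[] holders={T7}
Step 2: signal(T7) -> count=3 queue=[] holders={none}
Step 3: wait(T1) -> count=2 queue=[] holders={T1}
Step 4: wait(T2) -> count=1 queue=[] holders={T1,T2}
Step 5: wait(T7) -> count=0 queue=[] holders={T1,T2,T7}
Step 6: signal(T2) -> count=1 queue=[] holders={T1,T7}
Step 7: wait(T8) -> count=0 queue=[] holders={T1,T7,T8}
Step 8: signal(T1) -> count=1 queue=[] holders={T7,T8}
Step 9: wait(T3) -> count=0 queue=[] holders={T3,T7,T8}
Step 10: signal(T7) -> count=1 queue=[] holders={T3,T8}
Step 11: signal(T3) -> count=2 queue=[] holders={T8}
Step 12: wait(T7) -> count=1 queue=[] holders={T7,T8}
Step 13: wait(T5) -> count=0 queue=[] holders={T5,T7,T8}
Step 14: wait(T1) -> count=0 queue=[T1] holders={T5,T7,T8}
Step 15: signal(T7) -> count=0 queue=[] holders={T1,T5,T8}
Step 16: signal(T5) -> count=1 queue=[] holders={T1,T8}
Final holders: {T1,T8} -> 2 thread(s)

Answer: 2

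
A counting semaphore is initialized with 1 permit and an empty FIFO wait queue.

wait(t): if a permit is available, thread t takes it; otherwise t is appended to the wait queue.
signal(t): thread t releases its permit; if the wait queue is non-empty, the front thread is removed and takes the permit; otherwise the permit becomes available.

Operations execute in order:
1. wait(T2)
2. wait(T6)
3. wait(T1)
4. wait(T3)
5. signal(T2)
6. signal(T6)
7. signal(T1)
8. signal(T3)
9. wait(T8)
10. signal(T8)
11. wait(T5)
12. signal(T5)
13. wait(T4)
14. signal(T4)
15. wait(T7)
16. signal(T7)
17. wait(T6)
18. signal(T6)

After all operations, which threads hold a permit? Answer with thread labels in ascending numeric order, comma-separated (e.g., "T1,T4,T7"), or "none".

Step 1: wait(T2) -> count=0 queue=[] holders={T2}
Step 2: wait(T6) -> count=0 queue=[T6] holders={T2}
Step 3: wait(T1) -> count=0 queue=[T6,T1] holders={T2}
Step 4: wait(T3) -> count=0 queue=[T6,T1,T3] holders={T2}
Step 5: signal(T2) -> count=0 queue=[T1,T3] holders={T6}
Step 6: signal(T6) -> count=0 queue=[T3] holders={T1}
Step 7: signal(T1) -> count=0 queue=[] holders={T3}
Step 8: signal(T3) -> count=1 queue=[] holders={none}
Step 9: wait(T8) -> count=0 queue=[] holders={T8}
Step 10: signal(T8) -> count=1 queue=[] holders={none}
Step 11: wait(T5) -> count=0 queue=[] holders={T5}
Step 12: signal(T5) -> count=1 queue=[] holders={none}
Step 13: wait(T4) -> count=0 queue=[] holders={T4}
Step 14: signal(T4) -> count=1 queue=[] holders={none}
Step 15: wait(T7) -> count=0 queue=[] holders={T7}
Step 16: signal(T7) -> count=1 queue=[] holders={none}
Step 17: wait(T6) -> count=0 queue=[] holders={T6}
Step 18: signal(T6) -> count=1 queue=[] holders={none}
Final holders: none

Answer: none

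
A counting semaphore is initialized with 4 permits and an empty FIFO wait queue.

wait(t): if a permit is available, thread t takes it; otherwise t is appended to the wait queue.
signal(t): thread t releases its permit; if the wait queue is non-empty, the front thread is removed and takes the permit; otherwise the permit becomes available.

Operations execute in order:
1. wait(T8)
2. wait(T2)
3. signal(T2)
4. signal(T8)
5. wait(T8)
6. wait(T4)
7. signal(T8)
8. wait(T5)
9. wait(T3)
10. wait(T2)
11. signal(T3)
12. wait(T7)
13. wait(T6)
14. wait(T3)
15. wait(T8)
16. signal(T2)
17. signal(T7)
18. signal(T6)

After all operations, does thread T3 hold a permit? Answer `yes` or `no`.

Answer: yes

Derivation:
Step 1: wait(T8) -> count=3 queue=[] holders={T8}
Step 2: wait(T2) -> count=2 queue=[] holders={T2,T8}
Step 3: signal(T2) -> count=3 queue=[] holders={T8}
Step 4: signal(T8) -> count=4 queue=[] holders={none}
Step 5: wait(T8) -> count=3 queue=[] holders={T8}
Step 6: wait(T4) -> count=2 queue=[] holders={T4,T8}
Step 7: signal(T8) -> count=3 queue=[] holders={T4}
Step 8: wait(T5) -> count=2 queue=[] holders={T4,T5}
Step 9: wait(T3) -> count=1 queue=[] holders={T3,T4,T5}
Step 10: wait(T2) -> count=0 queue=[] holders={T2,T3,T4,T5}
Step 11: signal(T3) -> count=1 queue=[] holders={T2,T4,T5}
Step 12: wait(T7) -> count=0 queue=[] holders={T2,T4,T5,T7}
Step 13: wait(T6) -> count=0 queue=[T6] holders={T2,T4,T5,T7}
Step 14: wait(T3) -> count=0 queue=[T6,T3] holders={T2,T4,T5,T7}
Step 15: wait(T8) -> count=0 queue=[T6,T3,T8] holders={T2,T4,T5,T7}
Step 16: signal(T2) -> count=0 queue=[T3,T8] holders={T4,T5,T6,T7}
Step 17: signal(T7) -> count=0 queue=[T8] holders={T3,T4,T5,T6}
Step 18: signal(T6) -> count=0 queue=[] holders={T3,T4,T5,T8}
Final holders: {T3,T4,T5,T8} -> T3 in holders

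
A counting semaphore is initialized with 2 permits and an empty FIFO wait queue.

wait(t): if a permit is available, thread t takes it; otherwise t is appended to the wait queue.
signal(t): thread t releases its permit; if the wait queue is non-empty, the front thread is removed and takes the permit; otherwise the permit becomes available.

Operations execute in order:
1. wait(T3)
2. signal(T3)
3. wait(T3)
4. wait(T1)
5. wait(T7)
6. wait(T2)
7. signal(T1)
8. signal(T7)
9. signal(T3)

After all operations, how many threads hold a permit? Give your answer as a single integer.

Answer: 1

Derivation:
Step 1: wait(T3) -> count=1 queue=[] holders={T3}
Step 2: signal(T3) -> count=2 queue=[] holders={none}
Step 3: wait(T3) -> count=1 queue=[] holders={T3}
Step 4: wait(T1) -> count=0 queue=[] holders={T1,T3}
Step 5: wait(T7) -> count=0 queue=[T7] holders={T1,T3}
Step 6: wait(T2) -> count=0 queue=[T7,T2] holders={T1,T3}
Step 7: signal(T1) -> count=0 queue=[T2] holders={T3,T7}
Step 8: signal(T7) -> count=0 queue=[] holders={T2,T3}
Step 9: signal(T3) -> count=1 queue=[] holders={T2}
Final holders: {T2} -> 1 thread(s)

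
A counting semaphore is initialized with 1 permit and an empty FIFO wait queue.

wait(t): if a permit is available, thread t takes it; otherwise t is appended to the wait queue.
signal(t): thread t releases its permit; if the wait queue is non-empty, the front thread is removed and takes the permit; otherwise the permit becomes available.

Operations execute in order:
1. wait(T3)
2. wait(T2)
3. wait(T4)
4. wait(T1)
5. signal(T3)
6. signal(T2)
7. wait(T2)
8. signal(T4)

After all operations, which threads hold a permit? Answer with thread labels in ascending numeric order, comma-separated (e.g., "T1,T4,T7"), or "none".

Step 1: wait(T3) -> count=0 queue=[] holders={T3}
Step 2: wait(T2) -> count=0 queue=[T2] holders={T3}
Step 3: wait(T4) -> count=0 queue=[T2,T4] holders={T3}
Step 4: wait(T1) -> count=0 queue=[T2,T4,T1] holders={T3}
Step 5: signal(T3) -> count=0 queue=[T4,T1] holders={T2}
Step 6: signal(T2) -> count=0 queue=[T1] holders={T4}
Step 7: wait(T2) -> count=0 queue=[T1,T2] holders={T4}
Step 8: signal(T4) -> count=0 queue=[T2] holders={T1}
Final holders: T1

Answer: T1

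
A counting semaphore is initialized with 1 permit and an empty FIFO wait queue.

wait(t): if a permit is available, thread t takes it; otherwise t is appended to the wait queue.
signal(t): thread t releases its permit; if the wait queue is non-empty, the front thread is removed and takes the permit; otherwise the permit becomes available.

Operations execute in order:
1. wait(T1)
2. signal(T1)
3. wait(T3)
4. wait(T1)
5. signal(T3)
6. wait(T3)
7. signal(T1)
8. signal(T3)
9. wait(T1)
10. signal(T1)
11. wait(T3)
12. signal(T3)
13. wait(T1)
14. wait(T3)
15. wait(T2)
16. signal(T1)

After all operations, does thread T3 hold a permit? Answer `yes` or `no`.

Answer: yes

Derivation:
Step 1: wait(T1) -> count=0 queue=[] holders={T1}
Step 2: signal(T1) -> count=1 queue=[] holders={none}
Step 3: wait(T3) -> count=0 queue=[] holders={T3}
Step 4: wait(T1) -> count=0 queue=[T1] holders={T3}
Step 5: signal(T3) -> count=0 queue=[] holders={T1}
Step 6: wait(T3) -> count=0 queue=[T3] holders={T1}
Step 7: signal(T1) -> count=0 queue=[] holders={T3}
Step 8: signal(T3) -> count=1 queue=[] holders={none}
Step 9: wait(T1) -> count=0 queue=[] holders={T1}
Step 10: signal(T1) -> count=1 queue=[] holders={none}
Step 11: wait(T3) -> count=0 queue=[] holders={T3}
Step 12: signal(T3) -> count=1 queue=[] holders={none}
Step 13: wait(T1) -> count=0 queue=[] holders={T1}
Step 14: wait(T3) -> count=0 queue=[T3] holders={T1}
Step 15: wait(T2) -> count=0 queue=[T3,T2] holders={T1}
Step 16: signal(T1) -> count=0 queue=[T2] holders={T3}
Final holders: {T3} -> T3 in holders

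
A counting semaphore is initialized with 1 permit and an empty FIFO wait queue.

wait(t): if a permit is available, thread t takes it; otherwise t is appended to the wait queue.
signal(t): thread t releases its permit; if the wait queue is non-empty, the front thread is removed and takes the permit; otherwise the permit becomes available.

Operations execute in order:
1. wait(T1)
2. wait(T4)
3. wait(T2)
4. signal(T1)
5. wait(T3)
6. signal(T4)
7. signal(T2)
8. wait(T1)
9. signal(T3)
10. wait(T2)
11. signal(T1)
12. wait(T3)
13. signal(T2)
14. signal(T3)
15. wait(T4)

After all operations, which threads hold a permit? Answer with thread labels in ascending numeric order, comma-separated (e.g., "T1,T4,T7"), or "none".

Step 1: wait(T1) -> count=0 queue=[] holders={T1}
Step 2: wait(T4) -> count=0 queue=[T4] holders={T1}
Step 3: wait(T2) -> count=0 queue=[T4,T2] holders={T1}
Step 4: signal(T1) -> count=0 queue=[T2] holders={T4}
Step 5: wait(T3) -> count=0 queue=[T2,T3] holders={T4}
Step 6: signal(T4) -> count=0 queue=[T3] holders={T2}
Step 7: signal(T2) -> count=0 queue=[] holders={T3}
Step 8: wait(T1) -> count=0 queue=[T1] holders={T3}
Step 9: signal(T3) -> count=0 queue=[] holders={T1}
Step 10: wait(T2) -> count=0 queue=[T2] holders={T1}
Step 11: signal(T1) -> count=0 queue=[] holders={T2}
Step 12: wait(T3) -> count=0 queue=[T3] holders={T2}
Step 13: signal(T2) -> count=0 queue=[] holders={T3}
Step 14: signal(T3) -> count=1 queue=[] holders={none}
Step 15: wait(T4) -> count=0 queue=[] holders={T4}
Final holders: T4

Answer: T4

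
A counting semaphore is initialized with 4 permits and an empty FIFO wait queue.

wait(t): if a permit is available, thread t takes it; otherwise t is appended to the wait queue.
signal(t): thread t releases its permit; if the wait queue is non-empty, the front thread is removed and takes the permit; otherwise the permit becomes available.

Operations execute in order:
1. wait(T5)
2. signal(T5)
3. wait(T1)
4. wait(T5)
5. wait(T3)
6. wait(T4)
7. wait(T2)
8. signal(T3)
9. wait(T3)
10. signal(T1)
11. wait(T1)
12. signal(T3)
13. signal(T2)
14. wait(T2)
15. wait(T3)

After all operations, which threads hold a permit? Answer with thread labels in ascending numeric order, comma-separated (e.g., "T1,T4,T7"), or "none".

Step 1: wait(T5) -> count=3 queue=[] holders={T5}
Step 2: signal(T5) -> count=4 queue=[] holders={none}
Step 3: wait(T1) -> count=3 queue=[] holders={T1}
Step 4: wait(T5) -> count=2 queue=[] holders={T1,T5}
Step 5: wait(T3) -> count=1 queue=[] holders={T1,T3,T5}
Step 6: wait(T4) -> count=0 queue=[] holders={T1,T3,T4,T5}
Step 7: wait(T2) -> count=0 queue=[T2] holders={T1,T3,T4,T5}
Step 8: signal(T3) -> count=0 queue=[] holders={T1,T2,T4,T5}
Step 9: wait(T3) -> count=0 queue=[T3] holders={T1,T2,T4,T5}
Step 10: signal(T1) -> count=0 queue=[] holders={T2,T3,T4,T5}
Step 11: wait(T1) -> count=0 queue=[T1] holders={T2,T3,T4,T5}
Step 12: signal(T3) -> count=0 queue=[] holders={T1,T2,T4,T5}
Step 13: signal(T2) -> count=1 queue=[] holders={T1,T4,T5}
Step 14: wait(T2) -> count=0 queue=[] holders={T1,T2,T4,T5}
Step 15: wait(T3) -> count=0 queue=[T3] holders={T1,T2,T4,T5}
Final holders: T1,T2,T4,T5

Answer: T1,T2,T4,T5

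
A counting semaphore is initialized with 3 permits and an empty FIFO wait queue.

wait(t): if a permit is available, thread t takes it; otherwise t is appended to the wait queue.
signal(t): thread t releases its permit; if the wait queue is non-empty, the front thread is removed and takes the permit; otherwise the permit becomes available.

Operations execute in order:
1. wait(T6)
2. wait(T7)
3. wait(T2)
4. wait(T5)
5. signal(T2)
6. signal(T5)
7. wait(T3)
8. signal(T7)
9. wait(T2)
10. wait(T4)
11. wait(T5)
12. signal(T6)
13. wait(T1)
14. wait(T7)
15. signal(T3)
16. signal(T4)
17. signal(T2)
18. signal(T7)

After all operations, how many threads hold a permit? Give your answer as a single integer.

Step 1: wait(T6) -> count=2 queue=[] holders={T6}
Step 2: wait(T7) -> count=1 queue=[] holders={T6,T7}
Step 3: wait(T2) -> count=0 queue=[] holders={T2,T6,T7}
Step 4: wait(T5) -> count=0 queue=[T5] holders={T2,T6,T7}
Step 5: signal(T2) -> count=0 queue=[] holders={T5,T6,T7}
Step 6: signal(T5) -> count=1 queue=[] holders={T6,T7}
Step 7: wait(T3) -> count=0 queue=[] holders={T3,T6,T7}
Step 8: signal(T7) -> count=1 queue=[] holders={T3,T6}
Step 9: wait(T2) -> count=0 queue=[] holders={T2,T3,T6}
Step 10: wait(T4) -> count=0 queue=[T4] holders={T2,T3,T6}
Step 11: wait(T5) -> count=0 queue=[T4,T5] holders={T2,T3,T6}
Step 12: signal(T6) -> count=0 queue=[T5] holders={T2,T3,T4}
Step 13: wait(T1) -> count=0 queue=[T5,T1] holders={T2,T3,T4}
Step 14: wait(T7) -> count=0 queue=[T5,T1,T7] holders={T2,T3,T4}
Step 15: signal(T3) -> count=0 queue=[T1,T7] holders={T2,T4,T5}
Step 16: signal(T4) -> count=0 queue=[T7] holders={T1,T2,T5}
Step 17: signal(T2) -> count=0 queue=[] holders={T1,T5,T7}
Step 18: signal(T7) -> count=1 queue=[] holders={T1,T5}
Final holders: {T1,T5} -> 2 thread(s)

Answer: 2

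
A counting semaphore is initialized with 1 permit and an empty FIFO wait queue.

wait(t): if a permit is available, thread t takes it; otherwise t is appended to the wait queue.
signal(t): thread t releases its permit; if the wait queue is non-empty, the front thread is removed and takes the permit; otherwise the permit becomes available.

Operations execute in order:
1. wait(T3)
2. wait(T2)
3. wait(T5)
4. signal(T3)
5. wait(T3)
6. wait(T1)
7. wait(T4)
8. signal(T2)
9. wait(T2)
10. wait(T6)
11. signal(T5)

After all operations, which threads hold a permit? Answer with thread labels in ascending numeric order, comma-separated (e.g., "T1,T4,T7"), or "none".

Step 1: wait(T3) -> count=0 queue=[] holders={T3}
Step 2: wait(T2) -> count=0 queue=[T2] holders={T3}
Step 3: wait(T5) -> count=0 queue=[T2,T5] holders={T3}
Step 4: signal(T3) -> count=0 queue=[T5] holders={T2}
Step 5: wait(T3) -> count=0 queue=[T5,T3] holders={T2}
Step 6: wait(T1) -> count=0 queue=[T5,T3,T1] holders={T2}
Step 7: wait(T4) -> count=0 queue=[T5,T3,T1,T4] holders={T2}
Step 8: signal(T2) -> count=0 queue=[T3,T1,T4] holders={T5}
Step 9: wait(T2) -> count=0 queue=[T3,T1,T4,T2] holders={T5}
Step 10: wait(T6) -> count=0 queue=[T3,T1,T4,T2,T6] holders={T5}
Step 11: signal(T5) -> count=0 queue=[T1,T4,T2,T6] holders={T3}
Final holders: T3

Answer: T3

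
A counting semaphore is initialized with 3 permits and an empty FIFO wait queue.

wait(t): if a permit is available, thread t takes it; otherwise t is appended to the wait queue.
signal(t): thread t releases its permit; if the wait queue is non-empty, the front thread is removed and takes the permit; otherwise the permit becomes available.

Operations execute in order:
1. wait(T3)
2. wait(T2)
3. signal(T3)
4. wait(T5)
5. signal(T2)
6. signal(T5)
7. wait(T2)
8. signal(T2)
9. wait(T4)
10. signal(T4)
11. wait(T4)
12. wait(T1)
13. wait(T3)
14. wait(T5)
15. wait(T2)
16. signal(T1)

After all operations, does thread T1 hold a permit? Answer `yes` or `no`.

Step 1: wait(T3) -> count=2 queue=[] holders={T3}
Step 2: wait(T2) -> count=1 queue=[] holders={T2,T3}
Step 3: signal(T3) -> count=2 queue=[] holders={T2}
Step 4: wait(T5) -> count=1 queue=[] holders={T2,T5}
Step 5: signal(T2) -> count=2 queue=[] holders={T5}
Step 6: signal(T5) -> count=3 queue=[] holders={none}
Step 7: wait(T2) -> count=2 queue=[] holders={T2}
Step 8: signal(T2) -> count=3 queue=[] holders={none}
Step 9: wait(T4) -> count=2 queue=[] holders={T4}
Step 10: signal(T4) -> count=3 queue=[] holders={none}
Step 11: wait(T4) -> count=2 queue=[] holders={T4}
Step 12: wait(T1) -> count=1 queue=[] holders={T1,T4}
Step 13: wait(T3) -> count=0 queue=[] holders={T1,T3,T4}
Step 14: wait(T5) -> count=0 queue=[T5] holders={T1,T3,T4}
Step 15: wait(T2) -> count=0 queue=[T5,T2] holders={T1,T3,T4}
Step 16: signal(T1) -> count=0 queue=[T2] holders={T3,T4,T5}
Final holders: {T3,T4,T5} -> T1 not in holders

Answer: no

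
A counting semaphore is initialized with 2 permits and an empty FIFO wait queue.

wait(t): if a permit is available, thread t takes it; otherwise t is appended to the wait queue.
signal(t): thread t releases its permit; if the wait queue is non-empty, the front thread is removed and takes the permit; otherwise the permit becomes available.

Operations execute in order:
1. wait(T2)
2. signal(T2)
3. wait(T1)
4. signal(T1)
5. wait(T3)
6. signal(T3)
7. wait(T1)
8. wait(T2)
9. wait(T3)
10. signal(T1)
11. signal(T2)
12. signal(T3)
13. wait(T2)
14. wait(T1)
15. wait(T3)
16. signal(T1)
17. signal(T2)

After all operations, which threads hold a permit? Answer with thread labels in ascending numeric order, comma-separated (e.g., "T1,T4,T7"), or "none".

Answer: T3

Derivation:
Step 1: wait(T2) -> count=1 queue=[] holders={T2}
Step 2: signal(T2) -> count=2 queue=[] holders={none}
Step 3: wait(T1) -> count=1 queue=[] holders={T1}
Step 4: signal(T1) -> count=2 queue=[] holders={none}
Step 5: wait(T3) -> count=1 queue=[] holders={T3}
Step 6: signal(T3) -> count=2 queue=[] holders={none}
Step 7: wait(T1) -> count=1 queue=[] holders={T1}
Step 8: wait(T2) -> count=0 queue=[] holders={T1,T2}
Step 9: wait(T3) -> count=0 queue=[T3] holders={T1,T2}
Step 10: signal(T1) -> count=0 queue=[] holders={T2,T3}
Step 11: signal(T2) -> count=1 queue=[] holders={T3}
Step 12: signal(T3) -> count=2 queue=[] holders={none}
Step 13: wait(T2) -> count=1 queue=[] holders={T2}
Step 14: wait(T1) -> count=0 queue=[] holders={T1,T2}
Step 15: wait(T3) -> count=0 queue=[T3] holders={T1,T2}
Step 16: signal(T1) -> count=0 queue=[] holders={T2,T3}
Step 17: signal(T2) -> count=1 queue=[] holders={T3}
Final holders: T3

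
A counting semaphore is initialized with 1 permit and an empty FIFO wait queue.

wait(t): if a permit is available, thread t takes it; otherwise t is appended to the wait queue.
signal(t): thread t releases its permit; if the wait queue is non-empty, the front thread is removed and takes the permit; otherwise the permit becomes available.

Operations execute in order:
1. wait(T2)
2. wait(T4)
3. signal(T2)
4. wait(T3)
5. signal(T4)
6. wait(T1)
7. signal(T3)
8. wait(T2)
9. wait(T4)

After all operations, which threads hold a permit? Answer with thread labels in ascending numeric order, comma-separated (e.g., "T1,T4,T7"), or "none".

Step 1: wait(T2) -> count=0 queue=[] holders={T2}
Step 2: wait(T4) -> count=0 queue=[T4] holders={T2}
Step 3: signal(T2) -> count=0 queue=[] holders={T4}
Step 4: wait(T3) -> count=0 queue=[T3] holders={T4}
Step 5: signal(T4) -> count=0 queue=[] holders={T3}
Step 6: wait(T1) -> count=0 queue=[T1] holders={T3}
Step 7: signal(T3) -> count=0 queue=[] holders={T1}
Step 8: wait(T2) -> count=0 queue=[T2] holders={T1}
Step 9: wait(T4) -> count=0 queue=[T2,T4] holders={T1}
Final holders: T1

Answer: T1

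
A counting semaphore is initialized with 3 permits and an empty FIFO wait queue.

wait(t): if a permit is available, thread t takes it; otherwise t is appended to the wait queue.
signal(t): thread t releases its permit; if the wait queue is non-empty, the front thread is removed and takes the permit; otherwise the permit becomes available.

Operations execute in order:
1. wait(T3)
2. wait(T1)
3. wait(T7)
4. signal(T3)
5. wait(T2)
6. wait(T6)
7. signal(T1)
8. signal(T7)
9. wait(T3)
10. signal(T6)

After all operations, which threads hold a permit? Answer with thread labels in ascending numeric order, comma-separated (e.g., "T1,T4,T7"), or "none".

Step 1: wait(T3) -> count=2 queue=[] holders={T3}
Step 2: wait(T1) -> count=1 queue=[] holders={T1,T3}
Step 3: wait(T7) -> count=0 queue=[] holders={T1,T3,T7}
Step 4: signal(T3) -> count=1 queue=[] holders={T1,T7}
Step 5: wait(T2) -> count=0 queue=[] holders={T1,T2,T7}
Step 6: wait(T6) -> count=0 queue=[T6] holders={T1,T2,T7}
Step 7: signal(T1) -> count=0 queue=[] holders={T2,T6,T7}
Step 8: signal(T7) -> count=1 queue=[] holders={T2,T6}
Step 9: wait(T3) -> count=0 queue=[] holders={T2,T3,T6}
Step 10: signal(T6) -> count=1 queue=[] holders={T2,T3}
Final holders: T2,T3

Answer: T2,T3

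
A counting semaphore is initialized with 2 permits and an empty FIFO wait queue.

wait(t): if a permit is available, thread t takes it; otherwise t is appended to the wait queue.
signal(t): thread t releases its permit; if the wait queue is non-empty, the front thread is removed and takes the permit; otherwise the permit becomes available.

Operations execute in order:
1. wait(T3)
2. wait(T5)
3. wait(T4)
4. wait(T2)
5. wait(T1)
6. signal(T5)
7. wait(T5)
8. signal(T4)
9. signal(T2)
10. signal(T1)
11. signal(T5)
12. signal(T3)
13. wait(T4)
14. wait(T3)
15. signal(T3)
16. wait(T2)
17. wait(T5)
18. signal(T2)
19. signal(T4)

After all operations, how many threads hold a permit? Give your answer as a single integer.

Answer: 1

Derivation:
Step 1: wait(T3) -> count=1 queue=[] holders={T3}
Step 2: wait(T5) -> count=0 queue=[] holders={T3,T5}
Step 3: wait(T4) -> count=0 queue=[T4] holders={T3,T5}
Step 4: wait(T2) -> count=0 queue=[T4,T2] holders={T3,T5}
Step 5: wait(T1) -> count=0 queue=[T4,T2,T1] holders={T3,T5}
Step 6: signal(T5) -> count=0 queue=[T2,T1] holders={T3,T4}
Step 7: wait(T5) -> count=0 queue=[T2,T1,T5] holders={T3,T4}
Step 8: signal(T4) -> count=0 queue=[T1,T5] holders={T2,T3}
Step 9: signal(T2) -> count=0 queue=[T5] holders={T1,T3}
Step 10: signal(T1) -> count=0 queue=[] holders={T3,T5}
Step 11: signal(T5) -> count=1 queue=[] holders={T3}
Step 12: signal(T3) -> count=2 queue=[] holders={none}
Step 13: wait(T4) -> count=1 queue=[] holders={T4}
Step 14: wait(T3) -> count=0 queue=[] holders={T3,T4}
Step 15: signal(T3) -> count=1 queue=[] holders={T4}
Step 16: wait(T2) -> count=0 queue=[] holders={T2,T4}
Step 17: wait(T5) -> count=0 queue=[T5] holders={T2,T4}
Step 18: signal(T2) -> count=0 queue=[] holders={T4,T5}
Step 19: signal(T4) -> count=1 queue=[] holders={T5}
Final holders: {T5} -> 1 thread(s)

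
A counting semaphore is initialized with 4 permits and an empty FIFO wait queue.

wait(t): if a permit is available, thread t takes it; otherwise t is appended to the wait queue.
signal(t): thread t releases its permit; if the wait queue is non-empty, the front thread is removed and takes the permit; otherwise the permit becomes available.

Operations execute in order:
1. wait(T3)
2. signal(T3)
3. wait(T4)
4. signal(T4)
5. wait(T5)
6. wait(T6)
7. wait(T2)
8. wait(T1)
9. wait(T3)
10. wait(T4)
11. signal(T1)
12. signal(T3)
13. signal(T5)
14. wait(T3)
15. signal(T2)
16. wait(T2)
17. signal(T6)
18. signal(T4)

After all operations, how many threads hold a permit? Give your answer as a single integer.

Answer: 2

Derivation:
Step 1: wait(T3) -> count=3 queue=[] holders={T3}
Step 2: signal(T3) -> count=4 queue=[] holders={none}
Step 3: wait(T4) -> count=3 queue=[] holders={T4}
Step 4: signal(T4) -> count=4 queue=[] holders={none}
Step 5: wait(T5) -> count=3 queue=[] holders={T5}
Step 6: wait(T6) -> count=2 queue=[] holders={T5,T6}
Step 7: wait(T2) -> count=1 queue=[] holders={T2,T5,T6}
Step 8: wait(T1) -> count=0 queue=[] holders={T1,T2,T5,T6}
Step 9: wait(T3) -> count=0 queue=[T3] holders={T1,T2,T5,T6}
Step 10: wait(T4) -> count=0 queue=[T3,T4] holders={T1,T2,T5,T6}
Step 11: signal(T1) -> count=0 queue=[T4] holders={T2,T3,T5,T6}
Step 12: signal(T3) -> count=0 queue=[] holders={T2,T4,T5,T6}
Step 13: signal(T5) -> count=1 queue=[] holders={T2,T4,T6}
Step 14: wait(T3) -> count=0 queue=[] holders={T2,T3,T4,T6}
Step 15: signal(T2) -> count=1 queue=[] holders={T3,T4,T6}
Step 16: wait(T2) -> count=0 queue=[] holders={T2,T3,T4,T6}
Step 17: signal(T6) -> count=1 queue=[] holders={T2,T3,T4}
Step 18: signal(T4) -> count=2 queue=[] holders={T2,T3}
Final holders: {T2,T3} -> 2 thread(s)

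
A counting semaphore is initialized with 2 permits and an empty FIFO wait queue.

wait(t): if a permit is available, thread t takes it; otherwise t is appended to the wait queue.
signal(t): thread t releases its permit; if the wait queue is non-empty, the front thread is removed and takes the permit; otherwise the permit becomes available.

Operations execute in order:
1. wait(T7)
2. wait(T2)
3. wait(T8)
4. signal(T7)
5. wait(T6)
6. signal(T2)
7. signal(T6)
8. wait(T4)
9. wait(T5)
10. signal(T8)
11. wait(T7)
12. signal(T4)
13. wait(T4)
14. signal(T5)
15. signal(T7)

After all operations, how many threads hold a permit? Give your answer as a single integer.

Step 1: wait(T7) -> count=1 queue=[] holders={T7}
Step 2: wait(T2) -> count=0 queue=[] holders={T2,T7}
Step 3: wait(T8) -> count=0 queue=[T8] holders={T2,T7}
Step 4: signal(T7) -> count=0 queue=[] holders={T2,T8}
Step 5: wait(T6) -> count=0 queue=[T6] holders={T2,T8}
Step 6: signal(T2) -> count=0 queue=[] holders={T6,T8}
Step 7: signal(T6) -> count=1 queue=[] holders={T8}
Step 8: wait(T4) -> count=0 queue=[] holders={T4,T8}
Step 9: wait(T5) -> count=0 queue=[T5] holders={T4,T8}
Step 10: signal(T8) -> count=0 queue=[] holders={T4,T5}
Step 11: wait(T7) -> count=0 queue=[T7] holders={T4,T5}
Step 12: signal(T4) -> count=0 queue=[] holders={T5,T7}
Step 13: wait(T4) -> count=0 queue=[T4] holders={T5,T7}
Step 14: signal(T5) -> count=0 queue=[] holders={T4,T7}
Step 15: signal(T7) -> count=1 queue=[] holders={T4}
Final holders: {T4} -> 1 thread(s)

Answer: 1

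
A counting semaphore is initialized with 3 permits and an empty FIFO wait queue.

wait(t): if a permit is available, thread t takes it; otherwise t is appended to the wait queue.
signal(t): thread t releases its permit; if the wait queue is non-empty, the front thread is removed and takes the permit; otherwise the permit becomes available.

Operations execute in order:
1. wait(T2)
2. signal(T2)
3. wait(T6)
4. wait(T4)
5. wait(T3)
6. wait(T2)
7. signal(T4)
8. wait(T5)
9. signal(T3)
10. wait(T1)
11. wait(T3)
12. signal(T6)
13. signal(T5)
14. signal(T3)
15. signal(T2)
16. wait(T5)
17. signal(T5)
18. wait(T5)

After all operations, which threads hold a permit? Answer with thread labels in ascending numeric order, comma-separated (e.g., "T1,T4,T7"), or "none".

Answer: T1,T5

Derivation:
Step 1: wait(T2) -> count=2 queue=[] holders={T2}
Step 2: signal(T2) -> count=3 queue=[] holders={none}
Step 3: wait(T6) -> count=2 queue=[] holders={T6}
Step 4: wait(T4) -> count=1 queue=[] holders={T4,T6}
Step 5: wait(T3) -> count=0 queue=[] holders={T3,T4,T6}
Step 6: wait(T2) -> count=0 queue=[T2] holders={T3,T4,T6}
Step 7: signal(T4) -> count=0 queue=[] holders={T2,T3,T6}
Step 8: wait(T5) -> count=0 queue=[T5] holders={T2,T3,T6}
Step 9: signal(T3) -> count=0 queue=[] holders={T2,T5,T6}
Step 10: wait(T1) -> count=0 queue=[T1] holders={T2,T5,T6}
Step 11: wait(T3) -> count=0 queue=[T1,T3] holders={T2,T5,T6}
Step 12: signal(T6) -> count=0 queue=[T3] holders={T1,T2,T5}
Step 13: signal(T5) -> count=0 queue=[] holders={T1,T2,T3}
Step 14: signal(T3) -> count=1 queue=[] holders={T1,T2}
Step 15: signal(T2) -> count=2 queue=[] holders={T1}
Step 16: wait(T5) -> count=1 queue=[] holders={T1,T5}
Step 17: signal(T5) -> count=2 queue=[] holders={T1}
Step 18: wait(T5) -> count=1 queue=[] holders={T1,T5}
Final holders: T1,T5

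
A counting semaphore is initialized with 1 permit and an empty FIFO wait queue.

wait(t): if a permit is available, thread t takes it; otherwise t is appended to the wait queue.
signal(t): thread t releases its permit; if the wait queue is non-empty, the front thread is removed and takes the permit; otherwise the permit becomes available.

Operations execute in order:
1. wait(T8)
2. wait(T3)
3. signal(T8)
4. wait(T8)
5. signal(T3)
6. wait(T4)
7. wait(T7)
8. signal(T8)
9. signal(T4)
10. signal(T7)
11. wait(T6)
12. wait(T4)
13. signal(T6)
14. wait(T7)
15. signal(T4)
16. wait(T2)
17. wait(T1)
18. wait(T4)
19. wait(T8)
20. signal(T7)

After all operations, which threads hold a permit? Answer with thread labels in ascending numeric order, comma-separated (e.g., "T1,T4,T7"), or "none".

Step 1: wait(T8) -> count=0 queue=[] holders={T8}
Step 2: wait(T3) -> count=0 queue=[T3] holders={T8}
Step 3: signal(T8) -> count=0 queue=[] holders={T3}
Step 4: wait(T8) -> count=0 queue=[T8] holders={T3}
Step 5: signal(T3) -> count=0 queue=[] holders={T8}
Step 6: wait(T4) -> count=0 queue=[T4] holders={T8}
Step 7: wait(T7) -> count=0 queue=[T4,T7] holders={T8}
Step 8: signal(T8) -> count=0 queue=[T7] holders={T4}
Step 9: signal(T4) -> count=0 queue=[] holders={T7}
Step 10: signal(T7) -> count=1 queue=[] holders={none}
Step 11: wait(T6) -> count=0 queue=[] holders={T6}
Step 12: wait(T4) -> count=0 queue=[T4] holders={T6}
Step 13: signal(T6) -> count=0 queue=[] holders={T4}
Step 14: wait(T7) -> count=0 queue=[T7] holders={T4}
Step 15: signal(T4) -> count=0 queue=[] holders={T7}
Step 16: wait(T2) -> count=0 queue=[T2] holders={T7}
Step 17: wait(T1) -> count=0 queue=[T2,T1] holders={T7}
Step 18: wait(T4) -> count=0 queue=[T2,T1,T4] holders={T7}
Step 19: wait(T8) -> count=0 queue=[T2,T1,T4,T8] holders={T7}
Step 20: signal(T7) -> count=0 queue=[T1,T4,T8] holders={T2}
Final holders: T2

Answer: T2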